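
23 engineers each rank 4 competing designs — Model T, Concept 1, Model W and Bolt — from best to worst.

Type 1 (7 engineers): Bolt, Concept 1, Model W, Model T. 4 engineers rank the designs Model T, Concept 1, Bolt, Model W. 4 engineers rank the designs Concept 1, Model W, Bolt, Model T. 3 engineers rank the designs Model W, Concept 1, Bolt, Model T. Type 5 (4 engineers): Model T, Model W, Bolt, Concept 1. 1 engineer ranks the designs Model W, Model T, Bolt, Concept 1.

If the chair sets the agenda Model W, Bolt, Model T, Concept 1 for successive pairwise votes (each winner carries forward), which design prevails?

Concept 1

Round 1: Model W vs Bolt — 12–11, Model W advances.
Round 2: Model W vs Model T — 15–8, Model W advances.
Round 3: Model W vs Concept 1 — 8–15, Concept 1 advances.
Concept 1 survives the agenda.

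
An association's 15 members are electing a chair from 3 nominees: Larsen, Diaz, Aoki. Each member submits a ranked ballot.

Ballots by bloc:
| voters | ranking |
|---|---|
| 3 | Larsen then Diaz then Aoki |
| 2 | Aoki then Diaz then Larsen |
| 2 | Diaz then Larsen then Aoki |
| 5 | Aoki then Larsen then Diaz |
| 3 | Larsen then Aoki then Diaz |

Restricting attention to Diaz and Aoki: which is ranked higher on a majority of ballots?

Aoki

Ballots ranking Diaz above Aoki: 3 + 2 = 5.
Ballots ranking Aoki above Diaz: 15 − 5 = 10.
Aoki wins the head-to-head 10–5.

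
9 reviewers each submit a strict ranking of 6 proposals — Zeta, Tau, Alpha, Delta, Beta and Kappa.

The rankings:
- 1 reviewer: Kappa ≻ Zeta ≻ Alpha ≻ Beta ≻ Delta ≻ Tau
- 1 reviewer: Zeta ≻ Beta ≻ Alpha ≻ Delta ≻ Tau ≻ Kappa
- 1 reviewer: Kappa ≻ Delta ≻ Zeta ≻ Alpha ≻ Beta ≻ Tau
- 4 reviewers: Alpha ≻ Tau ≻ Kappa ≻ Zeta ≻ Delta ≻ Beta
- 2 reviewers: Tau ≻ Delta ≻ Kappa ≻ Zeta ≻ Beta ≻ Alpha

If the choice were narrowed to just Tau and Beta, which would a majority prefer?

Ballots ranking Tau above Beta: 4 + 2 = 6.
Ballots ranking Beta above Tau: 9 − 6 = 3.
Tau wins the head-to-head 6–3.

Tau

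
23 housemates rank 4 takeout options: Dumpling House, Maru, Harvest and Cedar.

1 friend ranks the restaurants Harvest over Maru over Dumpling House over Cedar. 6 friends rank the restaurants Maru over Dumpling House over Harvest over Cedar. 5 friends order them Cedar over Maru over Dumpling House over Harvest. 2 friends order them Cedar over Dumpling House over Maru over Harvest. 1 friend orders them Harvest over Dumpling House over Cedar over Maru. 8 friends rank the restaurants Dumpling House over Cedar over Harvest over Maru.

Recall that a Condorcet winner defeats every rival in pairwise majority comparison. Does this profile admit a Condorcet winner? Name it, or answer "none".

none

Pairwise majorities:
Dumpling House vs Maru: Maru wins 12–11.
Dumpling House vs Harvest: Dumpling House, 21–2.
Dumpling House vs Cedar: Dumpling House, 16–7.
Maru–Harvest: Maru 13–10.
Maru vs Cedar: Cedar, 16–7.
Harvest vs Cedar: Cedar, 15–8.
Each restaurant drops at least one matchup (Dumpling House loses to Maru; Maru loses to Cedar; Harvest loses to Dumpling House; Cedar loses to Dumpling House); the cycle Dumpling House > Cedar > Maru > Dumpling House rules out a Condorcet winner.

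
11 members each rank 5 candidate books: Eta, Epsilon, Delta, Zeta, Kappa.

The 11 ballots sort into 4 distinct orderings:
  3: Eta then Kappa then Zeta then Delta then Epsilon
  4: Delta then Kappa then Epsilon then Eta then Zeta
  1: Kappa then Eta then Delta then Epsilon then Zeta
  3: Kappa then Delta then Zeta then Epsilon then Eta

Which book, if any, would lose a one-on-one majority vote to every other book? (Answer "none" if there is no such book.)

Pairwise majorities:
Eta vs Epsilon: 3+1 = 4 for Eta, 7 for Epsilon — Epsilon by 7–4.
Eta vs Delta: Eta is ranked higher on 3+1 = 4 ballots, Delta on 7. Delta wins 7–4.
Eta vs Zeta: Eta wins 8–3.
Eta vs Kappa: Kappa, 8–3.
Epsilon vs Delta: Epsilon preferred on 0 ballots; Delta wins 11–0.
Epsilon–Zeta: Zeta 6–5.
Epsilon–Kappa: Kappa 11–0.
Delta vs Zeta: 4+1+3 = 8 for Delta, 3 for Zeta — Delta by 8–3.
Delta vs Kappa: Kappa, 7–4.
Zeta vs Kappa: 0 for Zeta, 11 for Kappa — Kappa by 11–0.
Each book has at least one pairwise win (Eta beats Zeta; Epsilon beats Eta; Delta beats Eta; Zeta beats Epsilon; Kappa beats Eta) — no Condorcet loser.

none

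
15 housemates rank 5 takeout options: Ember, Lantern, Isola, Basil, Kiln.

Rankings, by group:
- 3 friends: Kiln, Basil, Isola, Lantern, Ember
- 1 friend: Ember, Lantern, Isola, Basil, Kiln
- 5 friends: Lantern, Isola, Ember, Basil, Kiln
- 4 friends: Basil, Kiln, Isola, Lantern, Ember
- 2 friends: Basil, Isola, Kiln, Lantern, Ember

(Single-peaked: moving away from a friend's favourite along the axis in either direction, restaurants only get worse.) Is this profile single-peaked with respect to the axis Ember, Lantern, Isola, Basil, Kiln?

yes

Axis positions: Ember=1, Lantern=2, Isola=3, Basil=4, Kiln=5.
Group 1 (peak Kiln at position 5): ranking walks positions 5-4-3-2-1, expanding outward from the peak — single-peaked.
Group 2 (peak Ember at position 1): ranking walks positions 1-2-3-4-5, expanding outward from the peak — single-peaked.
Group 3 (peak Lantern at position 2): ranking walks positions 2-3-1-4-5, expanding outward from the peak — single-peaked.
Group 4 (peak Basil at position 4): ranking walks positions 4-5-3-2-1, expanding outward from the peak — single-peaked.
Group 5 (peak Basil at position 4): ranking walks positions 4-3-5-2-1, expanding outward from the peak — single-peaked.
Every ranking is single-peaked on this axis.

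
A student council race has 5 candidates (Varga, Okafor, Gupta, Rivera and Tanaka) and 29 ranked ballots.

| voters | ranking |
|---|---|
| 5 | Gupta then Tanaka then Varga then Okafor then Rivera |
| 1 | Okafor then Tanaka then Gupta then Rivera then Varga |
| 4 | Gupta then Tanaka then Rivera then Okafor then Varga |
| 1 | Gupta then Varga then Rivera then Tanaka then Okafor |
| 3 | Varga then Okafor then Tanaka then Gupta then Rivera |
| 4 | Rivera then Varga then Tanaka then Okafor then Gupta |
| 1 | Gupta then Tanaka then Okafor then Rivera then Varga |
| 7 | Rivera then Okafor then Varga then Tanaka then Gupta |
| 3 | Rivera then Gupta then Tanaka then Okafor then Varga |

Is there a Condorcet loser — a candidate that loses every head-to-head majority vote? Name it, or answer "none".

Head-to-head results (29 voters):
Varga vs Okafor: Okafor, 16–13.
Varga vs Gupta: Gupta, 15–14.
Varga vs Rivera: Rivera wins 20–9.
Varga vs Tanaka: Varga preferred on 1+3+4+7 = 15 ballots; Varga wins 15–14.
Okafor vs Gupta: Okafor, 15–14.
Okafor vs Rivera: Okafor is ranked higher on 5+1+3+1 = 10 ballots, Rivera on 19. Rivera wins 19–10.
Okafor–Tanaka: Tanaka 18–11.
Gupta vs Rivera: Gupta preferred on 5+1+4+1+3+1 = 15 ballots; Gupta wins 15–14.
Gupta vs Tanaka: Gupta is ranked higher on 5+4+1+1+3 = 14 ballots, Tanaka on 15. Tanaka wins 15–14.
Rivera vs Tanaka: 15 to 14, Rivera.
No candidate is winless: Varga beats Tanaka; Okafor beats Varga; Gupta beats Varga; Rivera beats Varga; Tanaka beats Okafor. There is no Condorcet loser.

none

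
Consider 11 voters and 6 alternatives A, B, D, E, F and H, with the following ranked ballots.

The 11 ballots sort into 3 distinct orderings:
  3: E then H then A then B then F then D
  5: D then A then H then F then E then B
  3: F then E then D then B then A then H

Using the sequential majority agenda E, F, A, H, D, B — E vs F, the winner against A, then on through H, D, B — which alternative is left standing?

D

Round 1: E vs F — 3–8, F advances.
Round 2: F vs A — 3–8, A advances.
Round 3: A vs H — 8–3, A advances.
Round 4: A vs D — 3–8, D advances.
Round 5: D vs B — 8–3, D advances.
The agenda winner is D.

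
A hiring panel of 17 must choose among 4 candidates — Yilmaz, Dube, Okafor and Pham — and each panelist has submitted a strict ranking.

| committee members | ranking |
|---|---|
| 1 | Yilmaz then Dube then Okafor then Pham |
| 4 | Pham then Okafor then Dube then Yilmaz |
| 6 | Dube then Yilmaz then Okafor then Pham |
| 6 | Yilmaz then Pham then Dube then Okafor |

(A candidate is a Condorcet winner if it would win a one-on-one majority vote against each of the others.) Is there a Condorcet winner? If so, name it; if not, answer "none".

none

Check each pair by majority over 17 ballots:
Yilmaz vs Dube: 7 to 10, Dube.
Yilmaz vs Okafor: Yilmaz wins 13–4.
Yilmaz vs Pham: Yilmaz is ranked higher on 1+6+6 = 13 ballots, Pham on 4. Yilmaz wins 13–4.
Dube vs Okafor: Dube wins 13–4.
Dube–Pham: Pham 10–7.
Okafor vs Pham: 7 to 10, Pham.
No candidate is unbeaten: Yilmaz loses to Dube; Dube loses to Pham; Okafor loses to Yilmaz; Pham loses to Yilmaz. In particular Yilmaz > Pham > Dube > Yilmaz is a majority cycle — no Condorcet winner exists.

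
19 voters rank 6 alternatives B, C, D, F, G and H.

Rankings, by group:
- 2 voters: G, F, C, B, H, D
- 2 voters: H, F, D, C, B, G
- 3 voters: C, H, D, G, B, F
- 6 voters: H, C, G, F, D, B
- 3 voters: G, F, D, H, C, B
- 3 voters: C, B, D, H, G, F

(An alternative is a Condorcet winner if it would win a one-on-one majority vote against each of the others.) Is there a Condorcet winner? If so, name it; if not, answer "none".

H

Head-to-head results (19 voters):
B vs C: C, 19–0.
B vs D: 2+3 = 5 for B, 14 for D — D by 14–5.
B–F: F 13–6.
B vs G: 2+3 = 5 for B, 14 for G — G by 14–5.
B vs H: 2+3 = 5 for B, 14 for H — H by 14–5.
C vs D: C, 14–5.
C vs F: C preferred on 3+6+3 = 12 ballots; C wins 12–7.
C–G: C 14–5.
C vs H: 8 to 11, H.
D vs F: F wins 13–6.
D vs G: G, 11–8.
D vs H: 6 to 13, H.
F vs G: 2 for F, 17 for G — G by 17–2.
F vs H: H, 14–5.
G vs H: H wins 14–5.
Only H has no losses; H is the Condorcet winner.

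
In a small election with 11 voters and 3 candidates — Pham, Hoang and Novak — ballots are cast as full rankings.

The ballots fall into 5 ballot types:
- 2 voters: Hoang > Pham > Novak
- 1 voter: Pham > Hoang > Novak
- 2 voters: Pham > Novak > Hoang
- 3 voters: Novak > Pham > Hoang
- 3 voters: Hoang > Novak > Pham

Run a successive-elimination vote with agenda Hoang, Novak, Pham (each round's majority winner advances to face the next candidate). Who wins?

Round 1: Hoang vs Novak — 6–5, Hoang advances.
Round 2: Hoang vs Pham — 5–6, Pham advances.
The agenda winner is Pham.

Pham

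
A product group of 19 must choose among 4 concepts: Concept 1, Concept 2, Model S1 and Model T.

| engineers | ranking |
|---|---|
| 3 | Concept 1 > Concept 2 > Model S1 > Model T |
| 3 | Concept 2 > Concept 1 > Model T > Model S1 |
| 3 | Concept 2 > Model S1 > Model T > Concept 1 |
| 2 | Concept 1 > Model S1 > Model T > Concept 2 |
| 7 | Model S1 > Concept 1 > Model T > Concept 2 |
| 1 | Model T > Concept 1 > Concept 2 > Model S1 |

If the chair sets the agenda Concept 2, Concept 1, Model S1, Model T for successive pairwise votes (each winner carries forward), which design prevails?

Round 1: Concept 2 vs Concept 1 — 6–13, Concept 1 advances.
Round 2: Concept 1 vs Model S1 — 9–10, Model S1 advances.
Round 3: Model S1 vs Model T — 15–4, Model S1 advances.
The agenda winner is Model S1.

Model S1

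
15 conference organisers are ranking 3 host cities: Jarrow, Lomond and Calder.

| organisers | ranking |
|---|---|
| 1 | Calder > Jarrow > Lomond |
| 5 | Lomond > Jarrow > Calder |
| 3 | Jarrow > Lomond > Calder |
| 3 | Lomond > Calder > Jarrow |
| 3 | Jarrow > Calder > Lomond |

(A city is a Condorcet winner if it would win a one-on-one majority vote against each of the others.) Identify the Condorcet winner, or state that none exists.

Lomond

Pairwise majorities:
Jarrow vs Lomond: Jarrow is ranked higher on 1+3+3 = 7 ballots, Lomond on 8. Lomond wins 8–7.
Jarrow vs Calder: Jarrow is ranked higher on 5+3+3 = 11 ballots, Calder on 4. Jarrow wins 11–4.
Lomond vs Calder: Lomond is ranked higher on 5+3+3 = 11 ballots, Calder on 4. Lomond wins 11–4.
Lomond defeats every rival head-to-head and is the Condorcet winner.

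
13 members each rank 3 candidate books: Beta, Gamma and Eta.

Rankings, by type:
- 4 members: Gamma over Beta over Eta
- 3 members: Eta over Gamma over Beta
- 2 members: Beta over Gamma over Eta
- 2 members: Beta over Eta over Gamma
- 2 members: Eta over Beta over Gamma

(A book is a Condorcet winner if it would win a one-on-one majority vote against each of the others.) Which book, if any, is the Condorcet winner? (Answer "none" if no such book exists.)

none

Check each pair by majority over 13 ballots:
Beta–Gamma: Gamma 7–6.
Beta vs Eta: 4+2+2 = 8 for Beta, 5 for Eta — Beta by 8–5.
Gamma vs Eta: Eta, 7–6.
Each book drops at least one matchup (Beta loses to Gamma; Gamma loses to Eta; Eta loses to Beta); the cycle Beta > Eta > Gamma > Beta rules out a Condorcet winner.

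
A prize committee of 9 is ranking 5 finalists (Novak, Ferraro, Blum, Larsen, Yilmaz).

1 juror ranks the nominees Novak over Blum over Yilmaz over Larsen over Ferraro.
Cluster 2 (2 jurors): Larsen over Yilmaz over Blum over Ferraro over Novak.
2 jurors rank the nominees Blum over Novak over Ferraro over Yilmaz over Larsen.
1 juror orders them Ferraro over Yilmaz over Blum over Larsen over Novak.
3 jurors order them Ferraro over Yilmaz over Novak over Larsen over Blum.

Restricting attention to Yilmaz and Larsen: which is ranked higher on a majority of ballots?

Ballots ranking Yilmaz above Larsen: 1 + 2 + 1 + 3 = 7.
Ballots ranking Larsen above Yilmaz: 9 − 7 = 2.
Yilmaz wins the head-to-head 7–2.

Yilmaz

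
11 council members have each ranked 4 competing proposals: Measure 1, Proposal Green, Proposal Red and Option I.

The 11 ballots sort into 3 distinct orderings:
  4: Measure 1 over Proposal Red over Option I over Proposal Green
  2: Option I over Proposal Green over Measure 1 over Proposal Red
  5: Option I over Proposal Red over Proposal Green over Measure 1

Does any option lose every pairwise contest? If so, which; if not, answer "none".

none

Head-to-head results (11 council members):
Measure 1 vs Proposal Green: 4 for Measure 1, 7 for Proposal Green — Proposal Green by 7–4.
Measure 1 vs Proposal Red: Measure 1 is ranked higher on 4+2 = 6 ballots, Proposal Red on 5. Measure 1 wins 6–5.
Measure 1 vs Option I: Option I wins 7–4.
Proposal Green vs Proposal Red: Proposal Green is ranked higher on 2 ballots, Proposal Red on 9. Proposal Red wins 9–2.
Proposal Green vs Option I: 0 to 11, Option I.
Proposal Red vs Option I: Proposal Red preferred on 4 ballots; Option I wins 7–4.
Every option wins at least one matchup (Measure 1 beats Proposal Red; Proposal Green beats Measure 1; Proposal Red beats Proposal Green; Option I beats Measure 1), so there is no Condorcet loser.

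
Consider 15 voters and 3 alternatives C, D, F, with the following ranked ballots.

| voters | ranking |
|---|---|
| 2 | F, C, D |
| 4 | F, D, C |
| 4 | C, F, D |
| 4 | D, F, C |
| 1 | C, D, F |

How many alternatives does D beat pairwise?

1

D against each rival (15 voters):
D vs C: 4+4 = 8 for D, 7 for C — D by 8–7.
D vs F: 5 to 10, F.
D beats C; loses to F — 1 pairwise win.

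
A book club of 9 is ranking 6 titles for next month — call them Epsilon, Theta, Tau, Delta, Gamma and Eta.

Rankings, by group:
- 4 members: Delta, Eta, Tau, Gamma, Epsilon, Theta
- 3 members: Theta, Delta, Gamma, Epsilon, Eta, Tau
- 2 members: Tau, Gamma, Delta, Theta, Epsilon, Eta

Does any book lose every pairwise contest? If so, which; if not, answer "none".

Pairwise majorities:
Epsilon vs Theta: Theta, 5–4.
Epsilon vs Tau: Epsilon is ranked higher on 3 ballots, Tau on 6. Tau wins 6–3.
Epsilon–Delta: Delta 9–0.
Epsilon vs Gamma: 0 to 9, Gamma.
Epsilon vs Eta: Epsilon wins 5–4.
Theta vs Tau: Tau, 6–3.
Theta vs Delta: Theta preferred on 3 ballots; Delta wins 6–3.
Theta vs Gamma: 3 for Theta, 6 for Gamma — Gamma by 6–3.
Theta vs Eta: Theta preferred on 3+2 = 5 ballots; Theta wins 5–4.
Tau vs Delta: Delta, 7–2.
Tau vs Gamma: 4+2 = 6 for Tau, 3 for Gamma — Tau by 6–3.
Tau vs Eta: 2 for Tau, 7 for Eta — Eta by 7–2.
Delta vs Gamma: Delta wins 7–2.
Delta vs Eta: 4+3+2 = 9 for Delta, 0 for Eta — Delta by 9–0.
Gamma vs Eta: Gamma wins 5–4.
Each book has at least one pairwise win (Epsilon beats Eta; Theta beats Epsilon; Tau beats Epsilon; Delta beats Epsilon; Gamma beats Epsilon; Eta beats Tau) — no Condorcet loser.

none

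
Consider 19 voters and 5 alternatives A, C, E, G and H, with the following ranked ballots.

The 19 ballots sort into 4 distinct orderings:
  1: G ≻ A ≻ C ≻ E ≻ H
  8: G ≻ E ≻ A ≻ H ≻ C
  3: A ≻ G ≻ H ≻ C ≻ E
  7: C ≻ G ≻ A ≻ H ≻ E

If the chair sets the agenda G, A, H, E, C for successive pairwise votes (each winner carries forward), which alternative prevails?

Round 1: G vs A — 16–3, G advances.
Round 2: G vs H — 19–0, G advances.
Round 3: G vs E — 19–0, G advances.
Round 4: G vs C — 12–7, G advances.
The agenda winner is G.

G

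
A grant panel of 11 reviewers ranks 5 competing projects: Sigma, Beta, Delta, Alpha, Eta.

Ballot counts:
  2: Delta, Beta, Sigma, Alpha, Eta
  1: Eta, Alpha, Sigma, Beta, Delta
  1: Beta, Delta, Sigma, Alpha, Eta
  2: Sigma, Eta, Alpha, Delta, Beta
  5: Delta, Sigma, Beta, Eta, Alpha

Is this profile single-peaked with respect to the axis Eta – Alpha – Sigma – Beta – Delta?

no

Axis positions: Eta=1, Alpha=2, Sigma=3, Beta=4, Delta=5.
Cluster 1 (peak Delta at position 5): ranking walks positions 5-4-3-2-1, expanding outward from the peak — single-peaked.
Cluster 2 (peak Eta at position 1): ranking walks positions 1-2-3-4-5, expanding outward from the peak — single-peaked.
Cluster 3 (peak Beta at position 4): ranking walks positions 4-5-3-2-1, expanding outward from the peak — single-peaked.
Cluster 4: ranking walks positions 3-1-2-5-4; Eta is ranked above Alpha even though Alpha lies between Eta and the peak Sigma on the axis — preferences dip and rise again. Not single-peaked.
Cluster 5: ranking walks positions 5-3-4-1-2; Sigma is ranked above Beta even though Beta lies between Sigma and the peak Delta on the axis — preferences dip and rise again. Not single-peaked.
Cluster 4 violates single-peakedness, so the profile is not single-peaked on this axis.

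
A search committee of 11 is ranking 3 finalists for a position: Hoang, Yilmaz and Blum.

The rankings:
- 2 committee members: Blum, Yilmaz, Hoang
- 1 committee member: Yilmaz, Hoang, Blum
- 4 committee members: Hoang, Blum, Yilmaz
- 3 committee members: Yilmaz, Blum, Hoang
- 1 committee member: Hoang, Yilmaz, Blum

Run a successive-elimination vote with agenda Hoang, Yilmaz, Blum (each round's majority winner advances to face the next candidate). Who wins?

Round 1: Hoang vs Yilmaz — 5–6, Yilmaz advances.
Round 2: Yilmaz vs Blum — 5–6, Blum advances.
The agenda winner is Blum.

Blum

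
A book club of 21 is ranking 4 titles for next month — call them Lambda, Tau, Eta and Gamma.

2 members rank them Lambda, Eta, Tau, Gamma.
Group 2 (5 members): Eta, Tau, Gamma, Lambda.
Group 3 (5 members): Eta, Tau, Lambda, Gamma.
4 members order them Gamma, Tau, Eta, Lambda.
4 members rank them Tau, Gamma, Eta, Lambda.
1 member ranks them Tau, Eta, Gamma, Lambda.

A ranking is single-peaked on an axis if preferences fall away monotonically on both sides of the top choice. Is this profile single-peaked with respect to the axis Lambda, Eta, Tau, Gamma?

Axis positions: Lambda=1, Eta=2, Tau=3, Gamma=4.
Group 1 (peak Lambda at position 1): ranking walks positions 1-2-3-4, expanding outward from the peak — single-peaked.
Group 2 (peak Eta at position 2): ranking walks positions 2-3-4-1, expanding outward from the peak — single-peaked.
Group 3 (peak Eta at position 2): ranking walks positions 2-3-1-4, expanding outward from the peak — single-peaked.
Group 4 (peak Gamma at position 4): ranking walks positions 4-3-2-1, expanding outward from the peak — single-peaked.
Group 5 (peak Tau at position 3): ranking walks positions 3-4-2-1, expanding outward from the peak — single-peaked.
Group 6 (peak Tau at position 3): ranking walks positions 3-2-4-1, expanding outward from the peak — single-peaked.
Every ranking is single-peaked on this axis.

yes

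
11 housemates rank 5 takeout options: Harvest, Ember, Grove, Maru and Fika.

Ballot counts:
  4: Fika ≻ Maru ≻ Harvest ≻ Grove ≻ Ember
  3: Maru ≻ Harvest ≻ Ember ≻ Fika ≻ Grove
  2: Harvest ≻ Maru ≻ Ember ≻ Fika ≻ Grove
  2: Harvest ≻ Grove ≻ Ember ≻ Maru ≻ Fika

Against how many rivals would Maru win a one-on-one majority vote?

Maru against each rival (11 friends):
Maru vs Harvest: Maru, 7–4.
Maru vs Ember: Maru wins 9–2.
Maru vs Grove: 4+3+2 = 9 for Maru, 2 for Grove — Maru by 9–2.
Maru–Fika: Maru 7–4.
Maru beats Harvest, Ember, Grove, Fika — 4 pairwise wins.

4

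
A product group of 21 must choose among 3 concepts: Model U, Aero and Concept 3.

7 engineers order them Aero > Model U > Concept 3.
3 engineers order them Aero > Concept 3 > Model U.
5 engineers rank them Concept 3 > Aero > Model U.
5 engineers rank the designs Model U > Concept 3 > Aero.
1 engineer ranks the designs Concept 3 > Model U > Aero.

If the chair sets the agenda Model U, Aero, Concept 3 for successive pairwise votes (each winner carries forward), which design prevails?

Round 1: Model U vs Aero — 6–15, Aero advances.
Round 2: Aero vs Concept 3 — 10–11, Concept 3 advances.
Concept 3 survives the agenda.

Concept 3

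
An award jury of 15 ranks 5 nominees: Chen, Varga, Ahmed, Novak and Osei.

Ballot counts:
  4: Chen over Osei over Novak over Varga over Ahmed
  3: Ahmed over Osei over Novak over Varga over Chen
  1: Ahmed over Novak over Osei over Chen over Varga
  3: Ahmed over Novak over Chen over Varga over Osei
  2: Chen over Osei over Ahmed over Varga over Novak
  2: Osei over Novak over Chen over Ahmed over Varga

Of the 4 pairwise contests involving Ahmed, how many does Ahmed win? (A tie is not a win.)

2

Ahmed against each rival (15 jurors):
Ahmed vs Chen: 3+1+3 = 7 for Ahmed, 8 for Chen — Chen by 8–7.
Ahmed vs Varga: Ahmed wins 11–4.
Ahmed vs Novak: Ahmed is ranked higher on 3+1+3+2 = 9 ballots, Novak on 6. Ahmed wins 9–6.
Ahmed vs Osei: Ahmed is ranked higher on 3+1+3 = 7 ballots, Osei on 8. Osei wins 8–7.
Ahmed beats Varga, Novak; loses to Chen, Osei — 2 pairwise wins.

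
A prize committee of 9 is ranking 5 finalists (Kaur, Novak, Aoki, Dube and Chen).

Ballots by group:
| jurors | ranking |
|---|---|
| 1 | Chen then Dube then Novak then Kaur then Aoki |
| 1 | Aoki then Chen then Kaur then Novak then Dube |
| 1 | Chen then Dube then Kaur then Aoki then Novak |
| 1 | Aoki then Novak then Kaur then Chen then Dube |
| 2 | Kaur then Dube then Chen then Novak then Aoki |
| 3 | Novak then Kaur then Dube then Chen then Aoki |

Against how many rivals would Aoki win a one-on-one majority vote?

Aoki against each rival (9 jurors):
Aoki vs Kaur: 2 to 7, Kaur.
Aoki vs Novak: 3 to 6, Novak.
Aoki vs Dube: 1+1 = 2 for Aoki, 7 for Dube — Dube by 7–2.
Aoki–Chen: Chen 7–2.
Aoki beats no one; loses to Kaur, Novak, Dube, Chen — 0 pairwise wins.

0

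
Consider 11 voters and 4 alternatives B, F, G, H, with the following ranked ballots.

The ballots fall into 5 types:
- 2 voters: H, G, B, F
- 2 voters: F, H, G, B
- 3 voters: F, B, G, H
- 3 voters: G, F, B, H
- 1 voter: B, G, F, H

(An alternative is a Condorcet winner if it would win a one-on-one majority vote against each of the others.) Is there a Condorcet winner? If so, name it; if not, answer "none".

G

Pairwise majorities:
B vs F: F, 8–3.
B vs G: G, 7–4.
B–H: B 7–4.
F vs G: G, 6–5.
F vs H: F, 9–2.
G–H: G 7–4.
G defeats every rival head-to-head and is the Condorcet winner.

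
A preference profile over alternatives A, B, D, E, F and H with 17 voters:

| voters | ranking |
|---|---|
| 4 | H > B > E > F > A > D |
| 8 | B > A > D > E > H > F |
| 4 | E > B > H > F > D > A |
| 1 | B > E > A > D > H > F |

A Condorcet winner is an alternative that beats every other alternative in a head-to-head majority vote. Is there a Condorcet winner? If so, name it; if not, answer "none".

B

Check each pair by majority over 17 ballots:
A vs B: B, 17–0.
A vs D: A wins 13–4.
A vs E: E wins 9–8.
A vs F: A wins 9–8.
A vs H: A wins 9–8.
B–D: B 17–0.
B vs E: B wins 13–4.
B–F: B 17–0.
B vs H: B, 13–4.
D vs E: E, 9–8.
D–F: D 9–8.
D vs H: D wins 9–8.
E–F: E 17–0.
E vs H: E wins 13–4.
F vs H: H wins 17–0.
Only B has no losses; B is the Condorcet winner.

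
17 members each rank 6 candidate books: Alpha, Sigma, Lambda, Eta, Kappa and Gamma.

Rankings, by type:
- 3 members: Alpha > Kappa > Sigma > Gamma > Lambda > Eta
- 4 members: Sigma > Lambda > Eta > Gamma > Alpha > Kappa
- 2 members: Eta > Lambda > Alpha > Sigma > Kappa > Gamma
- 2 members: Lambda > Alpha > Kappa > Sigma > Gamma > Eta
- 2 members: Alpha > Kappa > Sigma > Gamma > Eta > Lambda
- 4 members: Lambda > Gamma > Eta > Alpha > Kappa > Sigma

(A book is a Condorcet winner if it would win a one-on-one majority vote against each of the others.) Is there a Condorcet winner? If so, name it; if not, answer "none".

none

Head-to-head results (17 members):
Alpha vs Sigma: Alpha wins 13–4.
Alpha vs Lambda: 3+2 = 5 for Alpha, 12 for Lambda — Lambda by 12–5.
Alpha vs Eta: 7 to 10, Eta.
Alpha vs Kappa: Alpha wins 17–0.
Alpha vs Gamma: Alpha wins 9–8.
Sigma vs Lambda: Sigma wins 9–8.
Sigma vs Eta: Sigma wins 11–6.
Sigma vs Kappa: Kappa, 11–6.
Sigma vs Gamma: Sigma is ranked higher on 3+4+2+2+2 = 13 ballots, Gamma on 4. Sigma wins 13–4.
Lambda–Eta: Lambda 13–4.
Lambda vs Kappa: Lambda wins 12–5.
Lambda vs Gamma: Lambda wins 12–5.
Eta vs Kappa: Eta is ranked higher on 4+2+4 = 10 ballots, Kappa on 7. Eta wins 10–7.
Eta vs Gamma: Eta preferred on 4+2 = 6 ballots; Gamma wins 11–6.
Kappa vs Gamma: Kappa, 9–8.
No book is unbeaten: Alpha loses to Lambda; Sigma loses to Alpha; Lambda loses to Sigma; Eta loses to Sigma; Kappa loses to Alpha; Gamma loses to Alpha. In particular Alpha → Sigma → Lambda → Alpha is a majority cycle — no Condorcet winner exists.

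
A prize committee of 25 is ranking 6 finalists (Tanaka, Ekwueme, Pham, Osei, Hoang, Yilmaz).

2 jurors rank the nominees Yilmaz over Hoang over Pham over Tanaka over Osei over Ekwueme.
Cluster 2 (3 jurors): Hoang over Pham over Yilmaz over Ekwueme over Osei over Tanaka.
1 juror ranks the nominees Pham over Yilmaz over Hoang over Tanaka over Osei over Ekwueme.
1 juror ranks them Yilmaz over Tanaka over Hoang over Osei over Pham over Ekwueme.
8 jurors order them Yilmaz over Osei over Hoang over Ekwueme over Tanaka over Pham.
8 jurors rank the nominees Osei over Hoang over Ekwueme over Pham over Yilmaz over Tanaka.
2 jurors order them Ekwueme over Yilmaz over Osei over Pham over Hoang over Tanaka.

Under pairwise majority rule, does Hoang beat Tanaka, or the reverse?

Hoang

Ballots ranking Hoang above Tanaka: 2 + 3 + 1 + 8 + 8 + 2 = 24.
Ballots ranking Tanaka above Hoang: 25 − 24 = 1.
Hoang wins the head-to-head 24–1.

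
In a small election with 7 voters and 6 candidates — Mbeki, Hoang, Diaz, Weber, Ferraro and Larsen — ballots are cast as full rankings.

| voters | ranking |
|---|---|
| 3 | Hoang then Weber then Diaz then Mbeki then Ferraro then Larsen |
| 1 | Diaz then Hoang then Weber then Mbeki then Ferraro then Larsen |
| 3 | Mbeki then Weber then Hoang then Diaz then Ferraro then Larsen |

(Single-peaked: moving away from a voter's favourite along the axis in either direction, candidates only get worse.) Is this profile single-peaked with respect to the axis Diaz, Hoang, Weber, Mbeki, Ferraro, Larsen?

Axis positions: Diaz=1, Hoang=2, Weber=3, Mbeki=4, Ferraro=5, Larsen=6.
Type 1 (peak Hoang at position 2): ranking walks positions 2-3-1-4-5-6, expanding outward from the peak — single-peaked.
Type 2 (peak Diaz at position 1): ranking walks positions 1-2-3-4-5-6, expanding outward from the peak — single-peaked.
Type 3 (peak Mbeki at position 4): ranking walks positions 4-3-2-1-5-6, expanding outward from the peak — single-peaked.
Every ranking is single-peaked on this axis.

yes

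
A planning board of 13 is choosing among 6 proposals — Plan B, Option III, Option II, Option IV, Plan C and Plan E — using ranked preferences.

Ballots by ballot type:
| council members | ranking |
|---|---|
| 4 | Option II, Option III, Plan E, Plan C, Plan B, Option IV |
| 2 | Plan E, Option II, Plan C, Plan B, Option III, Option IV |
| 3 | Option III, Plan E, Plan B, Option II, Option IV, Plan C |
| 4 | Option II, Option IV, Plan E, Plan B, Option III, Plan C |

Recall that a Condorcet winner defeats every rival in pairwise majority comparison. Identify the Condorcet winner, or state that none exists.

Check each pair by majority over 13 ballots:
Plan B vs Option III: Plan B is ranked higher on 2+4 = 6 ballots, Option III on 7. Option III wins 7–6.
Plan B vs Option II: Plan B preferred on 3 ballots; Option II wins 10–3.
Plan B vs Option IV: Plan B is ranked higher on 4+2+3 = 9 ballots, Option IV on 4. Plan B wins 9–4.
Plan B–Plan C: Plan B 7–6.
Plan B vs Plan E: Plan B preferred on 0 ballots; Plan E wins 13–0.
Option III vs Option II: Option II wins 10–3.
Option III vs Option IV: 4+2+3 = 9 for Option III, 4 for Option IV — Option III by 9–4.
Option III vs Plan C: Option III wins 11–2.
Option III vs Plan E: Option III preferred on 4+3 = 7 ballots; Option III wins 7–6.
Option II vs Option IV: Option II, 13–0.
Option II vs Plan C: Option II wins 13–0.
Option II–Plan E: Option II 8–5.
Option IV vs Plan C: Option IV is ranked higher on 3+4 = 7 ballots, Plan C on 6. Option IV wins 7–6.
Option IV vs Plan E: Option IV is ranked higher on 4 ballots, Plan E on 9. Plan E wins 9–4.
Plan C vs Plan E: 0 to 13, Plan E.
Option II wins every pairwise contest, so Option II is the Condorcet winner.

Option II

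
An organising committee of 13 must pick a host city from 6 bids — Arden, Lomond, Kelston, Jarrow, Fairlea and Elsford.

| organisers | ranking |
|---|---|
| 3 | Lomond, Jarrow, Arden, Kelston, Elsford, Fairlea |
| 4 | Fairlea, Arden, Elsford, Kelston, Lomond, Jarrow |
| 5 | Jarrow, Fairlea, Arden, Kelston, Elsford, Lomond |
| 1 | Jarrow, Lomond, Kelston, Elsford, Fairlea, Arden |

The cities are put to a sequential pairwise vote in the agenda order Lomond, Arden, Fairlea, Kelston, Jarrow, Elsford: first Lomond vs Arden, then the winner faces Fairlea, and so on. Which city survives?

Jarrow

Round 1: Lomond vs Arden — 4–9, Arden advances.
Round 2: Arden vs Fairlea — 3–10, Fairlea advances.
Round 3: Fairlea vs Kelston — 9–4, Fairlea advances.
Round 4: Fairlea vs Jarrow — 4–9, Jarrow advances.
Round 5: Jarrow vs Elsford — 9–4, Jarrow advances.
Jarrow survives the agenda.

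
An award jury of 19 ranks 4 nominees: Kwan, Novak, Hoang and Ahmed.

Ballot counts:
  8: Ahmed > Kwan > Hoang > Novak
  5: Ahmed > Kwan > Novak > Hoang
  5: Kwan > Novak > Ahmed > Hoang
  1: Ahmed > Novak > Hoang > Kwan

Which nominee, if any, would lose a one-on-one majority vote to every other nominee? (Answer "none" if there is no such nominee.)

Head-to-head results (19 jurors):
Kwan vs Novak: 8+5+5 = 18 for Kwan, 1 for Novak — Kwan by 18–1.
Kwan vs Hoang: Kwan, 18–1.
Kwan–Ahmed: Ahmed 14–5.
Novak–Hoang: Novak 11–8.
Novak vs Ahmed: 5 to 14, Ahmed.
Hoang vs Ahmed: 0 to 19, Ahmed.
Hoang is beaten in every head-to-head and is the Condorcet loser.

Hoang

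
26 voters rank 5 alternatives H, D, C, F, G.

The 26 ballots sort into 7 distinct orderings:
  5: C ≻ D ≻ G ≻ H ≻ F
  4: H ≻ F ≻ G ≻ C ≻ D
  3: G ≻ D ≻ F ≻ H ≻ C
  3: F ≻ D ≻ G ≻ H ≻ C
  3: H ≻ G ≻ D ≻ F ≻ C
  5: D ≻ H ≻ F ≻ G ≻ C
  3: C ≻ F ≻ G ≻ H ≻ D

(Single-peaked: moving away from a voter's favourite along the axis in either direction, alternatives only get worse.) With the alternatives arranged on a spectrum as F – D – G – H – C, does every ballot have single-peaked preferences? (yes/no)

no

Axis positions: F=1, D=2, G=3, H=4, C=5.
Bloc 1: ranking walks positions 5-2-3-4-1; D is ranked above H even though H lies between D and the peak C on the axis — preferences dip and rise again. Not single-peaked.
Bloc 2: ranking walks positions 4-1-3-5-2; F is ranked above G even though G lies between F and the peak H on the axis — preferences dip and rise again. Not single-peaked.
Bloc 3 (peak G at position 3): ranking walks positions 3-2-1-4-5, expanding outward from the peak — single-peaked.
Bloc 4 (peak F at position 1): ranking walks positions 1-2-3-4-5, expanding outward from the peak — single-peaked.
Bloc 5 (peak H at position 4): ranking walks positions 4-3-2-1-5, expanding outward from the peak — single-peaked.
Bloc 6: ranking walks positions 2-4-1-3-5; H is ranked above G even though G lies between H and the peak D on the axis — preferences dip and rise again. Not single-peaked.
Bloc 7: ranking walks positions 5-1-3-4-2; F is ranked above H even though H lies between F and the peak C on the axis — preferences dip and rise again. Not single-peaked.
Bloc 1 violates single-peakedness, so the profile is not single-peaked on this axis.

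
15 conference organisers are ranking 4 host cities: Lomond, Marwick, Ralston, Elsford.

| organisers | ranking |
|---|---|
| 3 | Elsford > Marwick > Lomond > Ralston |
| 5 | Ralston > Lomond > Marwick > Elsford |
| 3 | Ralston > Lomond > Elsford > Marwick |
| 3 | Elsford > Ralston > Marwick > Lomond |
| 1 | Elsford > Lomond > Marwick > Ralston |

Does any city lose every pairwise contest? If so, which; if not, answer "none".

Marwick

Pairwise majorities:
Lomond–Marwick: Lomond 9–6.
Lomond vs Ralston: Ralston, 11–4.
Lomond vs Elsford: 8 to 7, Lomond.
Marwick vs Ralston: 4 to 11, Ralston.
Marwick vs Elsford: Elsford, 10–5.
Ralston vs Elsford: Ralston, 8–7.
Marwick is beaten in every head-to-head and is the Condorcet loser.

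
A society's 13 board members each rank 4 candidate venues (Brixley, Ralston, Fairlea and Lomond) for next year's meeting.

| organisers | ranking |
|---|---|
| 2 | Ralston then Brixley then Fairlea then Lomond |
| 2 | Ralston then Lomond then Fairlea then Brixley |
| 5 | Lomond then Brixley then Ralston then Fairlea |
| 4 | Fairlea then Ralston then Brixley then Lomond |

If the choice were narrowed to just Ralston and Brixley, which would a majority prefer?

Ralston

Ballots ranking Ralston above Brixley: 2 + 2 + 4 = 8.
Ballots ranking Brixley above Ralston: 13 − 8 = 5.
Ralston wins the head-to-head 8–5.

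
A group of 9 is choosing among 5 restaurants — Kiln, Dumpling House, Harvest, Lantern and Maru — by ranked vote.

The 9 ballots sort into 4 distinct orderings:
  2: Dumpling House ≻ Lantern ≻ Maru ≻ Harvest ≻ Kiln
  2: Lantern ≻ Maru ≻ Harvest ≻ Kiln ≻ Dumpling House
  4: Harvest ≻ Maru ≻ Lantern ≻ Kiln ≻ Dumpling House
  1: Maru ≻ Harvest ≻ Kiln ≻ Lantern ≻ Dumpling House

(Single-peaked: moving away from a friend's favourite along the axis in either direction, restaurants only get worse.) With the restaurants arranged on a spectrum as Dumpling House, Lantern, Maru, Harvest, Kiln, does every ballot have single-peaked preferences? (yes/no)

Axis positions: Dumpling House=1, Lantern=2, Maru=3, Harvest=4, Kiln=5.
Cluster 1 (peak Dumpling House at position 1): ranking walks positions 1-2-3-4-5, expanding outward from the peak — single-peaked.
Cluster 2 (peak Lantern at position 2): ranking walks positions 2-3-4-5-1, expanding outward from the peak — single-peaked.
Cluster 3 (peak Harvest at position 4): ranking walks positions 4-3-2-5-1, expanding outward from the peak — single-peaked.
Cluster 4 (peak Maru at position 3): ranking walks positions 3-4-5-2-1, expanding outward from the peak — single-peaked.
Every ranking is single-peaked on this axis.

yes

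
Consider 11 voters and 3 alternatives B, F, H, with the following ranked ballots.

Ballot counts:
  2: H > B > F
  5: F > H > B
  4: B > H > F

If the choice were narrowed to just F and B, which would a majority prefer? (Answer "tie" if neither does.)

B

Ballots ranking F above B: 5.
Ballots ranking B above F: 11 − 5 = 6.
B wins the head-to-head 6–5.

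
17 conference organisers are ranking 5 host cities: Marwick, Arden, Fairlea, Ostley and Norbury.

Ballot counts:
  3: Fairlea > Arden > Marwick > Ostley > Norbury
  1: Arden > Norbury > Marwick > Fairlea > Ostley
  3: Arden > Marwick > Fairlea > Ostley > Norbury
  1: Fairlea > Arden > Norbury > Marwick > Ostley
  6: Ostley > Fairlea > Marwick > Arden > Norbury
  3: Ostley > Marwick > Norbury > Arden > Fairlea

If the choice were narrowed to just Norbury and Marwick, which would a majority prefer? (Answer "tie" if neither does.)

Marwick

Ballots ranking Norbury above Marwick: 1 + 1 = 2.
Ballots ranking Marwick above Norbury: 17 − 2 = 15.
Marwick wins the head-to-head 15–2.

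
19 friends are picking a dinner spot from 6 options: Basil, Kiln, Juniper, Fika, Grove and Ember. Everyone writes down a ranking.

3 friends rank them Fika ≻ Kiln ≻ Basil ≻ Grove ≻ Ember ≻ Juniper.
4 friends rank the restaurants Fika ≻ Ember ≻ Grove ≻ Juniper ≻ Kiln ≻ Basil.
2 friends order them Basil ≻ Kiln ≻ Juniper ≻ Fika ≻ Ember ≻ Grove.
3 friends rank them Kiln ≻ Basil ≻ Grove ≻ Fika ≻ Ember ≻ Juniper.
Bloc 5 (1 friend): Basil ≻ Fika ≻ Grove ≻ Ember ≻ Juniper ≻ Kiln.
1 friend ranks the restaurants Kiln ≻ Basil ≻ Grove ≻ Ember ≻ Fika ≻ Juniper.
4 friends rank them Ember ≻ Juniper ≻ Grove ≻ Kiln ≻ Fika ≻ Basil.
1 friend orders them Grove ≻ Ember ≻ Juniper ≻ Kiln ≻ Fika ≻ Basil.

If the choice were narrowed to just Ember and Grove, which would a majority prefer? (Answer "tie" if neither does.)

Ember

Ballots ranking Ember above Grove: 4 + 2 + 4 = 10.
Ballots ranking Grove above Ember: 19 − 10 = 9.
Ember wins the head-to-head 10–9.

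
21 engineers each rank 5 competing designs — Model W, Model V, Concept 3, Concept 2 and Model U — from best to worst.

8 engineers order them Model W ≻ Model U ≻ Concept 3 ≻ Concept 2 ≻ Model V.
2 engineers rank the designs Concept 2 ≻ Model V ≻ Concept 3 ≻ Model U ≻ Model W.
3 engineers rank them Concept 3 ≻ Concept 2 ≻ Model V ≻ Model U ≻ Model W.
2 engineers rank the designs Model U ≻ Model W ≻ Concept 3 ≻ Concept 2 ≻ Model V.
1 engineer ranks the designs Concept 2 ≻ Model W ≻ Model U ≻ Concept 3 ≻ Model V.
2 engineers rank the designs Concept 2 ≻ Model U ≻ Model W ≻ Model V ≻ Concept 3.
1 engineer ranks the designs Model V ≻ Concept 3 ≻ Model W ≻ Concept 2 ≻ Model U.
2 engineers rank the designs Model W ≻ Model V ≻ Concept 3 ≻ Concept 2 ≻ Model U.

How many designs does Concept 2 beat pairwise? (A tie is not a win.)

2

Concept 2 against each rival (21 engineers):
Concept 2 vs Model W: 8 to 13, Model W.
Concept 2 vs Model V: Concept 2 preferred on 8+2+3+2+1+2 = 18 ballots; Concept 2 wins 18–3.
Concept 2 vs Concept 3: Concept 3 wins 16–5.
Concept 2 vs Model U: 11 to 10, Concept 2.
Concept 2 beats Model V, Model U; loses to Model W, Concept 3 — 2 pairwise wins.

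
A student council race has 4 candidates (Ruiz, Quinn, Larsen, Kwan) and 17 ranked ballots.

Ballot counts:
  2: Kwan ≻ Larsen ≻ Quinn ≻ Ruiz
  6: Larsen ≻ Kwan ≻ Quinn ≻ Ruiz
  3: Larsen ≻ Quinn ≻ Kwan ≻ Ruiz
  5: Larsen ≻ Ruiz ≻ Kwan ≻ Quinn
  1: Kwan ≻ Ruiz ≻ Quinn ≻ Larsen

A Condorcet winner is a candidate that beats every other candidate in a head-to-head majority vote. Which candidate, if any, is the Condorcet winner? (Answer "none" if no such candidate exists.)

Larsen

Head-to-head results (17 voters):
Ruiz–Quinn: Quinn 11–6.
Ruiz–Larsen: Larsen 16–1.
Ruiz vs Kwan: Kwan, 12–5.
Quinn vs Larsen: Larsen, 16–1.
Quinn vs Kwan: Kwan wins 14–3.
Larsen–Kwan: Larsen 14–3.
Larsen defeats every rival head-to-head and is the Condorcet winner.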